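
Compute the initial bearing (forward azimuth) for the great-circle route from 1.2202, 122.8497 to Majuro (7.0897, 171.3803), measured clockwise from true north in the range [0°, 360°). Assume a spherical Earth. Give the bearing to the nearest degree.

Δλ = 171.3803 − 122.8497 = 48.5306°.
θ = atan2( sin Δλ · cos φ₂ , cos φ₁ · sin φ₂ − sin φ₁ · cos φ₂ · cos Δλ )
  = atan2(0.74358, 0.10940) = 81.630° → normalised to [0°, 360°): 81.630°.

82°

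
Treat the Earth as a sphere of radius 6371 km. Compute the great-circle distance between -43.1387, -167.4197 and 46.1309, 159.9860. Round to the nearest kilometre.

Δλ = 159.9860 − -167.4197 = 327.4057°; wrapped into (−180°, 180°]: -32.5943°.
Δφ = 46.1309 − -43.1387 = 89.2696°.
a = sin²(Δφ/2) + cos φ₁ · cos φ₂ · sin²(Δλ/2) = 0.533448.
c = 2·atan2(√a, √(1−a)) = 1.63774 rad → d = 6371·c ≈ 10434.06 km.

10434 km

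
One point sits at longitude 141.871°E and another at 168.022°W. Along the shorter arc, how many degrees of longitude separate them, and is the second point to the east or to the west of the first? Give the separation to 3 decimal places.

50.107° east

Raw difference: -168.022 − 141.871 = -309.893°.
Normalise into (−180°, 180°]: -309.893° + 360° = 50.107°.
Positive ⇒ the second point lies to the east; separation 50.107°.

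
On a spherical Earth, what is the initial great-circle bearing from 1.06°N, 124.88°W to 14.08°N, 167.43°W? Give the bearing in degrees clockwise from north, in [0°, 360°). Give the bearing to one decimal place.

289.3°

Δλ = -167.43 − -124.88 = -42.55°.
θ = atan2( sin Δλ · cos φ₂ , cos φ₁ · sin φ₂ − sin φ₁ · cos φ₂ · cos Δλ )
  = atan2(-0.65592, 0.23002) = -70.675° → normalised to [0°, 360°): 289.325°.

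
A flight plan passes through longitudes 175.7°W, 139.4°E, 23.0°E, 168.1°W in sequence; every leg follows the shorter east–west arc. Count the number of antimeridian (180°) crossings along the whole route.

2

Leg 1: -175.7° → +139.4°, shortest Δλ = -44.9° (west) — crosses 180°.
Leg 2: +139.4° → +23.0°, shortest Δλ = -116.4° (west) — does not cross 180°.
Leg 3: +23.0° → -168.1°, shortest Δλ = 168.9° (east) — crosses 180°.
Total crossings: 2.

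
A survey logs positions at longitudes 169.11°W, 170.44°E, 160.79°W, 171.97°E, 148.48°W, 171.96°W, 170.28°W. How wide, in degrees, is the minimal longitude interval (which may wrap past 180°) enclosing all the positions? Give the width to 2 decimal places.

Sort the longitudes: -171.96°, -170.28°, -169.11°, -160.79°, -148.48°, +170.44°, +171.97°.
Eastward gaps between consecutive values (wrapping around): 1.68°, 1.17°, 8.32°, 12.31°, 318.92°, 1.53°, 16.07°.
Largest gap = 318.92° ⇒ minimal covering band is its complement: 360° − 318.92° = 41.08°.
Band runs from +170.44° eastward to -148.48°, crossing the antimeridian.

41.08°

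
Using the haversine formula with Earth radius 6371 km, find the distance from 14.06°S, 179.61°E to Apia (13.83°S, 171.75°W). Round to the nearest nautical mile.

504 nmi

Δλ = -171.75 − 179.61 = -351.36°; wrapped into (−180°, 180°]: 8.64°.
Δφ = -13.83 − -14.06 = 0.23°.
a = sin²(Δφ/2) + cos φ₁ · cos φ₂ · sin²(Δλ/2) = 0.005349.
c = 2·atan2(√a, √(1−a)) = 0.14640 rad → d = 6371·c ≈ 932.71 km ≈ 503.62 nmi.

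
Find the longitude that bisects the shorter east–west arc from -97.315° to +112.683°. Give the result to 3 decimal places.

-172.316°

Signed shortest Δλ from -97.315° to +112.683° is -150.002°.
Midpoint longitude = -97.315° + (-150.002°)/2 = -97.315° − 75.001° = -172.316°.
(The naïve average (-97.315 + +112.683)/2 = 7.684° is on the wrong side of the globe.)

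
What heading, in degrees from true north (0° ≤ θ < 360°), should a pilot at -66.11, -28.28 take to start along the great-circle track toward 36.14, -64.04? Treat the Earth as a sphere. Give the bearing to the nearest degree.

331°

Δλ = -64.04 − -28.28 = -35.76°.
θ = atan2( sin Δλ · cos φ₂ , cos φ₁ · sin φ₂ − sin φ₁ · cos φ₂ · cos Δλ )
  = atan2(-0.47194, 0.83802) = -29.386° → normalised to [0°, 360°): 330.614°.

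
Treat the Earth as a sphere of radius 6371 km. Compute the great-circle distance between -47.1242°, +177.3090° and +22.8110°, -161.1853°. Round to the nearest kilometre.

8070 km

Δλ = -161.1853 − 177.3090 = -338.4943°; wrapped into (−180°, 180°]: 21.5057°.
Δφ = 22.8110 − -47.1242 = 69.9352°.
a = sin²(Δφ/2) + cos φ₁ · cos φ₂ · sin²(Δλ/2) = 0.350291.
c = 2·atan2(√a, √(1−a)) = 1.26671 rad → d = 6371·c ≈ 8070.23 km.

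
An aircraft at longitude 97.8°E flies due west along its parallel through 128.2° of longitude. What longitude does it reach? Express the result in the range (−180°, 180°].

30.4°W

Start at +97.8°; shift −128.2° → -30.4°.
-30.4° already lies in (−180°, 180°].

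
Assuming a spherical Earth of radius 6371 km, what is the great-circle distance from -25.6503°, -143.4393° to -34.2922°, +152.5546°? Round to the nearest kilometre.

6141 km

Δλ = 152.5546 − -143.4393 = 295.9939°; wrapped into (−180°, 180°]: -64.0061°.
Δφ = -34.2922 − -25.6503 = -8.6419°.
a = sin²(Δφ/2) + cos φ₁ · cos φ₂ · sin²(Δλ/2) = 0.214851.
c = 2·atan2(√a, √(1−a)) = 0.96393 rad → d = 6371·c ≈ 6141.18 km.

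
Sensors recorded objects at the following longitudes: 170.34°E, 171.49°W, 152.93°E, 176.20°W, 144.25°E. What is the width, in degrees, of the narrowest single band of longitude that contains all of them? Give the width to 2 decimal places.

Sort the longitudes: -176.20°, -171.49°, +144.25°, +152.93°, +170.34°.
Eastward gaps between consecutive values (wrapping around): 4.71°, 315.74°, 8.68°, 17.41°, 13.46°.
Largest gap = 315.74° ⇒ minimal covering band is its complement: 360° − 315.74° = 44.26°.
Band runs from +144.25° eastward to -171.49°, crossing the antimeridian.

44.26°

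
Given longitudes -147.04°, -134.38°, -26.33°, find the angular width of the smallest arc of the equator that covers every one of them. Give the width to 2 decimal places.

120.71°

Sort the longitudes: -147.04°, -134.38°, -26.33°.
Eastward gaps between consecutive values (wrapping around): 12.66°, 108.05°, 239.29°.
Largest gap = 239.29° ⇒ minimal covering band is its complement: 360° − 239.29° = 120.71°.
Band runs from -147.04° eastward to -26.33°.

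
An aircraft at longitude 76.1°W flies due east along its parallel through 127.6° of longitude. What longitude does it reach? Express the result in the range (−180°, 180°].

51.5°E

Start at -76.1°; shift +127.6° → +51.5°.
+51.5° already lies in (−180°, 180°].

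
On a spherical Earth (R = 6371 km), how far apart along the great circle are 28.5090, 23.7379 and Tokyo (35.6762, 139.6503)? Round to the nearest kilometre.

Δλ = 139.6503 − 23.7379 = 115.9124°.
Δφ = 35.6762 − 28.5090 = 7.1672°.
a = sin²(Δφ/2) + cos φ₁ · cos φ₂ · sin²(Δλ/2) = 0.516789.
c = 2·atan2(√a, √(1−a)) = 1.60438 rad → d = 6371·c ≈ 10221.51 km.

10222 km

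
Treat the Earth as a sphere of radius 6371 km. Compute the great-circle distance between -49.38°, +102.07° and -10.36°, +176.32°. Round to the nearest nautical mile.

4318 nmi

Δλ = 176.32 − 102.07 = 74.25°.
Δφ = -10.36 − -49.38 = 39.02°.
a = sin²(Δφ/2) + cos φ₁ · cos φ₂ · sin²(Δλ/2) = 0.344831.
c = 2·atan2(√a, √(1−a)) = 1.25525 rad → d = 6371·c ≈ 7997.18 km ≈ 4318.13 nmi.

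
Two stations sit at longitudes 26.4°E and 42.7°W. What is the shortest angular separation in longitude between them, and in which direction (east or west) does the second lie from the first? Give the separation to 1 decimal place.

Raw difference: -42.7 − 26.4 = -69.1°.
Normalise into (−180°, 180°]: -69.1° stays -69.1°.
Negative ⇒ the second point lies to the west; separation 69.1°.

69.1° west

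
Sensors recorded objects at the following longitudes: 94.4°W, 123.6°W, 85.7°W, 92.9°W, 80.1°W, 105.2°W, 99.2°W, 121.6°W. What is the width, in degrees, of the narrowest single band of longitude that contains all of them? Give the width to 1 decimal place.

Sort the longitudes: -123.6°, -121.6°, -105.2°, -99.2°, -94.4°, -92.9°, -85.7°, -80.1°.
Eastward gaps between consecutive values (wrapping around): 2.0°, 16.4°, 6.0°, 4.8°, 1.5°, 7.2°, 5.6°, 316.5°.
Largest gap = 316.5° ⇒ minimal covering band is its complement: 360° − 316.5° = 43.5°.
Band runs from -123.6° eastward to -80.1°.

43.5°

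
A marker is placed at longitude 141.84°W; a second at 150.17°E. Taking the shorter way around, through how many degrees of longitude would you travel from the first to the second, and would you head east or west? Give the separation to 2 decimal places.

Raw difference: 150.17 − -141.84 = 292.01°.
Normalise into (−180°, 180°]: 292.01° − 360° = -67.99°.
Negative ⇒ the second point lies to the west; separation 67.99°.

67.99° west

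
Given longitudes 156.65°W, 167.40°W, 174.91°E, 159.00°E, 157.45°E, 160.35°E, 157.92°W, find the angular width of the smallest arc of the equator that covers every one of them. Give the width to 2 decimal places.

45.90°

Sort the longitudes: -167.40°, -157.92°, -156.65°, +157.45°, +159.00°, +160.35°, +174.91°.
Eastward gaps between consecutive values (wrapping around): 9.48°, 1.27°, 314.10°, 1.55°, 1.35°, 14.56°, 17.69°.
Largest gap = 314.10° ⇒ minimal covering band is its complement: 360° − 314.10° = 45.90°.
Band runs from +157.45° eastward to -156.65°, crossing the antimeridian.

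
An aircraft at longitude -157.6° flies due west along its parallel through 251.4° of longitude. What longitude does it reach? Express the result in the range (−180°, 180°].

-49.0°

Start at -157.6°; shift −251.4° → -409.0°.
-409.0° lies outside (−180°, 180°]; add 360° → -49.0°.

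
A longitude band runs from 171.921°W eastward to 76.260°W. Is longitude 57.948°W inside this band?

Band width going east from -171.921° to -76.260°: ((-76.260 − -171.921) mod 360) = 95.661°.
Offset of -57.948° east of the west edge: ((-57.948 − -171.921) mod 360) = 113.973°.
113.973° > 95.661° ⇒ outside.

No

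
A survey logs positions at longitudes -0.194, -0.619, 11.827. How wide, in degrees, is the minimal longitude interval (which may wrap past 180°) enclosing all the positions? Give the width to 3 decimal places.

12.446°

Sort the longitudes: -0.619°, -0.194°, +11.827°.
Eastward gaps between consecutive values (wrapping around): 0.425°, 12.021°, 347.554°.
Largest gap = 347.554° ⇒ minimal covering band is its complement: 360° − 347.554° = 12.446°.
Band runs from -0.619° eastward to +11.827°.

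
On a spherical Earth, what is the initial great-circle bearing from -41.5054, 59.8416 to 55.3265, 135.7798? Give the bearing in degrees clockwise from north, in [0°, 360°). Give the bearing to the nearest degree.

38°

Δλ = 135.7798 − 59.8416 = 75.9382°.
θ = atan2( sin Δλ · cos φ₂ , cos φ₁ · sin φ₂ − sin φ₁ · cos φ₂ · cos Δλ )
  = atan2(0.55185, 0.70750) = 37.955° → normalised to [0°, 360°): 37.955°.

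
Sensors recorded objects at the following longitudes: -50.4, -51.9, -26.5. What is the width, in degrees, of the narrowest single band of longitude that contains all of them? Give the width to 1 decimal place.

25.4°

Sort the longitudes: -51.9°, -50.4°, -26.5°.
Eastward gaps between consecutive values (wrapping around): 1.5°, 23.9°, 334.6°.
Largest gap = 334.6° ⇒ minimal covering band is its complement: 360° − 334.6° = 25.4°.
Band runs from -51.9° eastward to -26.5°.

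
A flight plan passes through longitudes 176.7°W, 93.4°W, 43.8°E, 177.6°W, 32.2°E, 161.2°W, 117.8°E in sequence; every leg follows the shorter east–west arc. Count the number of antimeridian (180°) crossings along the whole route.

Leg 1: -176.7° → -93.4°, shortest Δλ = 83.3° (east) — does not cross 180°.
Leg 2: -93.4° → +43.8°, shortest Δλ = 137.2° (east) — does not cross 180°.
Leg 3: +43.8° → -177.6°, shortest Δλ = 138.6° (east) — crosses 180°.
Leg 4: -177.6° → +32.2°, shortest Δλ = -150.2° (west) — crosses 180°.
Leg 5: +32.2° → -161.2°, shortest Δλ = 166.6° (east) — crosses 180°.
Leg 6: -161.2° → +117.8°, shortest Δλ = -81.0° (west) — crosses 180°.
Total crossings: 4.

4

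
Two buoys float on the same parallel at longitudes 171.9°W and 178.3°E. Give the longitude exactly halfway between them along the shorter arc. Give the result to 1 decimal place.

Signed shortest Δλ from -171.9° to +178.3° is -9.8°.
Midpoint longitude = -171.9° + (-9.8°)/2 = -171.9° − 4.9° = -176.8°.
(The naïve average (-171.9 + +178.3)/2 = 3.2° is on the wrong side of the globe.)

176.8°W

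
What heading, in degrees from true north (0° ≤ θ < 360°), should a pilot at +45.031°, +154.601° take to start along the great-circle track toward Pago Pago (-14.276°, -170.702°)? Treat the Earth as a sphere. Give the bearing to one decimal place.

Δλ = -170.702 − 154.601 = -325.303°; wrapped into (−180°, 180°]: 34.697°.
θ = atan2( sin Δλ · cos φ₂ , cos φ₁ · sin φ₂ − sin φ₁ · cos φ₂ · cos Δλ )
  = atan2(0.55166, -0.73799) = 143.221° → normalised to [0°, 360°): 143.221°.

143.2°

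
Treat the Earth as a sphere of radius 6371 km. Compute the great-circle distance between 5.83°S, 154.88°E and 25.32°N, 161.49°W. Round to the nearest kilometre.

Δλ = -161.49 − 154.88 = -316.37°; wrapped into (−180°, 180°]: 43.63°.
Δφ = 25.32 − -5.83 = 31.15°.
a = sin²(Δφ/2) + cos φ₁ · cos φ₂ · sin²(Δλ/2) = 0.196275.
c = 2·atan2(√a, √(1−a)) = 0.91795 rad → d = 6371·c ≈ 5848.25 km.

5848 km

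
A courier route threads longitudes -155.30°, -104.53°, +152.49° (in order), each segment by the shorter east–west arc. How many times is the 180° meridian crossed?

Leg 1: -155.30° → -104.53°, shortest Δλ = 50.77° (east) — does not cross 180°.
Leg 2: -104.53° → +152.49°, shortest Δλ = -102.98° (west) — crosses 180°.
Total crossings: 1.

1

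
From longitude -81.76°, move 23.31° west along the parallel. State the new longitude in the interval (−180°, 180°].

-105.07°

Start at -81.76°; shift −23.31° → -105.07°.
-105.07° already lies in (−180°, 180°].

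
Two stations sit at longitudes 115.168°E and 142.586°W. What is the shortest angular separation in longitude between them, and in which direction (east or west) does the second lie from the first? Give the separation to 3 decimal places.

102.246° east

Raw difference: -142.586 − 115.168 = -257.754°.
Normalise into (−180°, 180°]: -257.754° + 360° = 102.246°.
Positive ⇒ the second point lies to the east; separation 102.246°.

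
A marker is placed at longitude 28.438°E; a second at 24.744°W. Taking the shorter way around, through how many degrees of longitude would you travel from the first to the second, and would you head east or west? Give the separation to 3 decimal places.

53.182° west

Raw difference: -24.744 − 28.438 = -53.182°.
Normalise into (−180°, 180°]: -53.182° stays -53.182°.
Negative ⇒ the second point lies to the west; separation 53.182°.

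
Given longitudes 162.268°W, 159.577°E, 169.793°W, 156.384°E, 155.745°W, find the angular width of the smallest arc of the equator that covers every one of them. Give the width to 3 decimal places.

Sort the longitudes: -169.793°, -162.268°, -155.745°, +156.384°, +159.577°.
Eastward gaps between consecutive values (wrapping around): 7.525°, 6.523°, 312.129°, 3.193°, 30.630°.
Largest gap = 312.129° ⇒ minimal covering band is its complement: 360° − 312.129° = 47.871°.
Band runs from +156.384° eastward to -155.745°, crossing the antimeridian.

47.871°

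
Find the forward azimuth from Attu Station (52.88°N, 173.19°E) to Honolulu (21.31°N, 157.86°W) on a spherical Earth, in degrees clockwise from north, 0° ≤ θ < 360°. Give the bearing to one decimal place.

133.7°

Δλ = -157.86 − 173.19 = -331.05°; wrapped into (−180°, 180°]: 28.95°.
θ = atan2( sin Δλ · cos φ₂ , cos φ₁ · sin φ₂ − sin φ₁ · cos φ₂ · cos Δλ )
  = atan2(0.45095, -0.43071) = 133.685° → normalised to [0°, 360°): 133.685°.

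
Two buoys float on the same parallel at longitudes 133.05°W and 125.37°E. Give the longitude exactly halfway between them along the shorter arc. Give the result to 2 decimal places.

176.16°E

Signed shortest Δλ from -133.05° to +125.37° is -101.58°.
Midpoint longitude = -133.05° + (-101.58°)/2 = -133.05° − 50.79° = -183.84°.
Normalise into (−180°, 180°]: +176.16°.
(The naïve average (-133.05 + +125.37)/2 = -3.84° is on the wrong side of the globe.)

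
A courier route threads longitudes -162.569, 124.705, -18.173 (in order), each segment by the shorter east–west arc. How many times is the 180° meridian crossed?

Leg 1: -162.569° → +124.705°, shortest Δλ = -72.726° (west) — crosses 180°.
Leg 2: +124.705° → -18.173°, shortest Δλ = -142.878° (west) — does not cross 180°.
Total crossings: 1.

1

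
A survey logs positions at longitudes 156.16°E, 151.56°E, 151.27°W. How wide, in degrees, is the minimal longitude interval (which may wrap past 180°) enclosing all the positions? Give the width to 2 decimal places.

Sort the longitudes: -151.27°, +151.56°, +156.16°.
Eastward gaps between consecutive values (wrapping around): 302.83°, 4.60°, 52.57°.
Largest gap = 302.83° ⇒ minimal covering band is its complement: 360° − 302.83° = 57.17°.
Band runs from +151.56° eastward to -151.27°, crossing the antimeridian.

57.17°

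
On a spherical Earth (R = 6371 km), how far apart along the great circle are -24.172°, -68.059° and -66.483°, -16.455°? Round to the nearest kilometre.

Δλ = -16.455 − -68.059 = 51.604°.
Δφ = -66.483 − -24.172 = -42.311°.
a = sin²(Δφ/2) + cos φ₁ · cos φ₂ · sin²(Δλ/2) = 0.199217.
c = 2·atan2(√a, √(1−a)) = 0.92534 rad → d = 6371·c ≈ 5895.31 km.

5895 km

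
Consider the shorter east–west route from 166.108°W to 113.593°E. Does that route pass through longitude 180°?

Naïve |113.593 − -166.108| = 279.701° > 180°, so the shorter arc goes the other way round — across 180°.
Signed shortest Δλ = ((113.593 − -166.108 + 180) mod 360) − 180 = -80.299°.
Going west by 80.299° from -166.108° passes through 180° before reaching +113.593°.

Yes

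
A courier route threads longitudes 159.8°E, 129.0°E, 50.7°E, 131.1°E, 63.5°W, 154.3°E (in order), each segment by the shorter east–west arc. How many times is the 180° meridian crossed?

Leg 1: +159.8° → +129.0°, shortest Δλ = -30.8° (west) — does not cross 180°.
Leg 2: +129.0° → +50.7°, shortest Δλ = -78.3° (west) — does not cross 180°.
Leg 3: +50.7° → +131.1°, shortest Δλ = 80.4° (east) — does not cross 180°.
Leg 4: +131.1° → -63.5°, shortest Δλ = 165.4° (east) — crosses 180°.
Leg 5: -63.5° → +154.3°, shortest Δλ = -142.2° (west) — crosses 180°.
Total crossings: 2.

2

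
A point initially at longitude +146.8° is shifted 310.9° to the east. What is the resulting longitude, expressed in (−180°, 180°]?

+97.7°

Start at +146.8°; shift +310.9° → +457.7°.
+457.7° lies outside (−180°, 180°]; subtract 360° → +97.7°.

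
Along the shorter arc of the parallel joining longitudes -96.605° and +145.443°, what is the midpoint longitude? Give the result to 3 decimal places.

Signed shortest Δλ from -96.605° to +145.443° is -117.952°.
Midpoint longitude = -96.605° + (-117.952°)/2 = -96.605° − 58.976° = -155.581°.
(The naïve average (-96.605 + +145.443)/2 = 24.419° is on the wrong side of the globe.)

-155.581°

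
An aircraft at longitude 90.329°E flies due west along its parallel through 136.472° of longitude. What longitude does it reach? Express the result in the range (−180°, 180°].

46.143°W

Start at +90.329°; shift −136.472° → -46.143°.
-46.143° already lies in (−180°, 180°].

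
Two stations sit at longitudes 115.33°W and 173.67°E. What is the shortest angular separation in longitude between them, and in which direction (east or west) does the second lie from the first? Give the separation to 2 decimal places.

71.00° west

Raw difference: 173.67 − -115.33 = 289.0°.
Normalise into (−180°, 180°]: 289.0° − 360° = -71.0°.
Negative ⇒ the second point lies to the west; separation 71.00°.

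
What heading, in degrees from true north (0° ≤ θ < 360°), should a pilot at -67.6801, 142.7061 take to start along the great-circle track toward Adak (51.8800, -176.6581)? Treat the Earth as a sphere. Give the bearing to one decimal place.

Δλ = -176.6581 − 142.7061 = -319.3642°; wrapped into (−180°, 180°]: 40.6358°.
θ = atan2( sin Δλ · cos φ₂ , cos φ₁ · sin φ₂ − sin φ₁ · cos φ₂ · cos Δλ )
  = atan2(0.40202, 0.73214) = 28.772° → normalised to [0°, 360°): 28.772°.

28.8°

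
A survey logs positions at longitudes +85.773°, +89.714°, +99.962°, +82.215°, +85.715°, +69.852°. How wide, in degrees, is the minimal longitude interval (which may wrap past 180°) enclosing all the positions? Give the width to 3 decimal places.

30.110°

Sort the longitudes: +69.852°, +82.215°, +85.715°, +85.773°, +89.714°, +99.962°.
Eastward gaps between consecutive values (wrapping around): 12.363°, 3.500°, 0.058°, 3.941°, 10.248°, 329.890°.
Largest gap = 329.890° ⇒ minimal covering band is its complement: 360° − 329.890° = 30.110°.
Band runs from +69.852° eastward to +99.962°.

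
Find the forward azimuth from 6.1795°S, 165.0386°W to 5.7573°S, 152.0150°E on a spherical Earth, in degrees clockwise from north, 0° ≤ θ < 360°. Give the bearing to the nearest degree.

268°

Δλ = 152.0150 − -165.0386 = 317.0536°; wrapped into (−180°, 180°]: -42.9464°.
θ = atan2( sin Δλ · cos φ₂ , cos φ₁ · sin φ₂ − sin φ₁ · cos φ₂ · cos Δλ )
  = atan2(-0.67788, -0.02134) = -91.803° → normalised to [0°, 360°): 268.197°.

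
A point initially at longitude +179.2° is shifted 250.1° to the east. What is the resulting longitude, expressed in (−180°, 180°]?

+69.3°

Start at +179.2°; shift +250.1° → +429.3°.
+429.3° lies outside (−180°, 180°]; subtract 360° → +69.3°.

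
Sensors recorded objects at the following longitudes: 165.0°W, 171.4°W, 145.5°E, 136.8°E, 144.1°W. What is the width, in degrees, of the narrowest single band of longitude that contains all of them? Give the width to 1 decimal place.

Sort the longitudes: -171.4°, -165.0°, -144.1°, +136.8°, +145.5°.
Eastward gaps between consecutive values (wrapping around): 6.4°, 20.9°, 280.9°, 8.7°, 43.1°.
Largest gap = 280.9° ⇒ minimal covering band is its complement: 360° − 280.9° = 79.1°.
Band runs from +136.8° eastward to -144.1°, crossing the antimeridian.

79.1°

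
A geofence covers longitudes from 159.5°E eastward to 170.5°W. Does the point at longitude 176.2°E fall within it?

Band width going east from +159.5° to -170.5°: ((-170.5 − 159.5) mod 360) = 30.0°.
Offset of +176.2° east of the west edge: ((176.2 − 159.5) mod 360) = 16.7°.
16.7° ≤ 30.0° ⇒ inside.

Yes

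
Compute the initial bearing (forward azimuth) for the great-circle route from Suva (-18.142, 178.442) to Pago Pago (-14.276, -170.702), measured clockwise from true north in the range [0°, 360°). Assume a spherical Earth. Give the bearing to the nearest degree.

Δλ = -170.702 − 178.442 = -349.144°; wrapped into (−180°, 180°]: 10.856°.
θ = atan2( sin Δλ · cos φ₂ , cos φ₁ · sin φ₂ − sin φ₁ · cos φ₂ · cos Δλ )
  = atan2(0.18253, 0.06202) = 71.232° → normalised to [0°, 360°): 71.232°.

71°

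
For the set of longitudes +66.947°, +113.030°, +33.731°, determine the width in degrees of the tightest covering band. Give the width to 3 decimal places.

79.299°

Sort the longitudes: +33.731°, +66.947°, +113.030°.
Eastward gaps between consecutive values (wrapping around): 33.216°, 46.083°, 280.701°.
Largest gap = 280.701° ⇒ minimal covering band is its complement: 360° − 280.701° = 79.299°.
Band runs from +33.731° eastward to +113.030°.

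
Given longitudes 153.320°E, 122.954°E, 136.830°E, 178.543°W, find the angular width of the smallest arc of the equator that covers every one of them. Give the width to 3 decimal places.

Sort the longitudes: -178.543°, +122.954°, +136.830°, +153.320°.
Eastward gaps between consecutive values (wrapping around): 301.497°, 13.876°, 16.490°, 28.137°.
Largest gap = 301.497° ⇒ minimal covering band is its complement: 360° − 301.497° = 58.503°.
Band runs from +122.954° eastward to -178.543°, crossing the antimeridian.

58.503°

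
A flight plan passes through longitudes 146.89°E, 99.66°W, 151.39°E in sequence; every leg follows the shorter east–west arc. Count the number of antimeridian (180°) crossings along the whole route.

Leg 1: +146.89° → -99.66°, shortest Δλ = 113.45° (east) — crosses 180°.
Leg 2: -99.66° → +151.39°, shortest Δλ = -108.95° (west) — crosses 180°.
Total crossings: 2.

2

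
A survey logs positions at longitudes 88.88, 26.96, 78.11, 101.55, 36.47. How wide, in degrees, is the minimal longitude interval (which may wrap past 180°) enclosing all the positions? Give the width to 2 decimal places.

Sort the longitudes: +26.96°, +36.47°, +78.11°, +88.88°, +101.55°.
Eastward gaps between consecutive values (wrapping around): 9.51°, 41.64°, 10.77°, 12.67°, 285.41°.
Largest gap = 285.41° ⇒ minimal covering band is its complement: 360° − 285.41° = 74.59°.
Band runs from +26.96° eastward to +101.55°.

74.59°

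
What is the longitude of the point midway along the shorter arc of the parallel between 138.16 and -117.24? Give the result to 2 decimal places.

Signed shortest Δλ from +138.16° to -117.24° is +104.60°.
Midpoint longitude = +138.16° + (+104.60°)/2 = +138.16° + 52.30° = +190.46°.
Normalise into (−180°, 180°]: -169.54°.
(The naïve average (+138.16 + -117.24)/2 = 10.46° is on the wrong side of the globe.)

-169.54°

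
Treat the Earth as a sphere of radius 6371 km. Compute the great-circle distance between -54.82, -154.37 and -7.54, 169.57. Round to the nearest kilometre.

6151 km

Δλ = 169.57 − -154.37 = 323.94°; wrapped into (−180°, 180°]: -36.06°.
Δφ = -7.54 − -54.82 = 47.28°.
a = sin²(Δφ/2) + cos φ₁ · cos φ₂ · sin²(Δλ/2) = 0.215509.
c = 2·atan2(√a, √(1−a)) = 0.96553 rad → d = 6371·c ≈ 6151.39 km.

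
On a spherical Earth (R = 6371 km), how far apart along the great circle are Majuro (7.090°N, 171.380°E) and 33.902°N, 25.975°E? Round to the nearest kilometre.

14181 km

Δλ = 25.975 − 171.380 = -145.405°.
Δφ = 33.902 − 7.090 = 26.812°.
a = sin²(Δφ/2) + cos φ₁ · cos φ₂ · sin²(Δλ/2) = 0.804584.
c = 2·atan2(√a, √(1−a)) = 2.22581 rad → d = 6371·c ≈ 14180.63 km.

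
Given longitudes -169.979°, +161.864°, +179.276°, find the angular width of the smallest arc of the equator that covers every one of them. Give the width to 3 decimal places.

28.157°

Sort the longitudes: -169.979°, +161.864°, +179.276°.
Eastward gaps between consecutive values (wrapping around): 331.843°, 17.412°, 10.745°.
Largest gap = 331.843° ⇒ minimal covering band is its complement: 360° − 331.843° = 28.157°.
Band runs from +161.864° eastward to -169.979°, crossing the antimeridian.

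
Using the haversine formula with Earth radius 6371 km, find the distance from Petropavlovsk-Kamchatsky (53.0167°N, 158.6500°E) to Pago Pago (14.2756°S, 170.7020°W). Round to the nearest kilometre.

Δλ = -170.7020 − 158.6500 = -329.3520°; wrapped into (−180°, 180°]: 30.6480°.
Δφ = -14.2756 − 53.0167 = -67.2923°.
a = sin²(Δφ/2) + cos φ₁ · cos φ₂ · sin²(Δλ/2) = 0.347703.
c = 2·atan2(√a, √(1−a)) = 1.26129 rad → d = 6371·c ≈ 8035.65 km.

8036 km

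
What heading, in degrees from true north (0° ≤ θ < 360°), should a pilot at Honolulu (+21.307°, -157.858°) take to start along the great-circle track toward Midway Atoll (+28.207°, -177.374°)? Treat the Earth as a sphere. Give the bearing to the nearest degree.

Δλ = -177.374 − -157.858 = -19.516°.
θ = atan2( sin Δλ · cos φ₂ , cos φ₁ · sin φ₂ − sin φ₁ · cos φ₂ · cos Δλ )
  = atan2(-0.29440, 0.13853) = -64.800° → normalised to [0°, 360°): 295.200°.

295°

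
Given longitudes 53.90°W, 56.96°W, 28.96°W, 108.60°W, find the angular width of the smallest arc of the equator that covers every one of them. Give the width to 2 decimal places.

Sort the longitudes: -108.60°, -56.96°, -53.90°, -28.96°.
Eastward gaps between consecutive values (wrapping around): 51.64°, 3.06°, 24.94°, 280.36°.
Largest gap = 280.36° ⇒ minimal covering band is its complement: 360° − 280.36° = 79.64°.
Band runs from -108.60° eastward to -28.96°.

79.64°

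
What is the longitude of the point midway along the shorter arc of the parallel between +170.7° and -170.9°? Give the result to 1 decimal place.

+179.9°

Signed shortest Δλ from +170.7° to -170.9° is +18.4°.
Midpoint longitude = +170.7° + (+18.4°)/2 = +170.7° + 9.2° = +179.9°.
(The naïve average (+170.7 + -170.9)/2 = -0.1° is on the wrong side of the globe.)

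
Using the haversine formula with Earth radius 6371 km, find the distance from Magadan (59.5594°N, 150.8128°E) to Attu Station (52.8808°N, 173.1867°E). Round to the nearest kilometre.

1559 km

Δλ = 173.1867 − 150.8128 = 22.3739°.
Δφ = 52.8808 − 59.5594 = -6.6786°.
a = sin²(Δφ/2) + cos φ₁ · cos φ₂ · sin²(Δλ/2) = 0.014901.
c = 2·atan2(√a, √(1−a)) = 0.24475 rad → d = 6371·c ≈ 1559.32 km.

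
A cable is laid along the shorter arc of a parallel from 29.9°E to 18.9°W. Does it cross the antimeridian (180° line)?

Signed shortest Δλ = ((-18.9 − 29.9 + 180) mod 360) − 180 = -48.8°.
Going west by 48.8° from +29.9° reaches -18.9° without touching 180°.

No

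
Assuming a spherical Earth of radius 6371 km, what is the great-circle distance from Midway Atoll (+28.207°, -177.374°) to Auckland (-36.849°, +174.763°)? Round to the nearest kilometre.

Δλ = 174.763 − -177.374 = 352.137°; wrapped into (−180°, 180°]: -7.863°.
Δφ = -36.849 − 28.207 = -65.056°.
a = sin²(Δφ/2) + cos φ₁ · cos φ₂ · sin²(Δλ/2) = 0.292449.
c = 2·atan2(√a, √(1−a)) = 1.14274 rad → d = 6371·c ≈ 7280.41 km.

7280 km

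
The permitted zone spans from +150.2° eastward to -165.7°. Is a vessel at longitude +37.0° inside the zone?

Band width going east from +150.2° to -165.7°: ((-165.7 − 150.2) mod 360) = 44.1°.
Offset of +37.0° east of the west edge: ((37.0 − 150.2) mod 360) = 246.8°.
246.8° > 44.1° ⇒ outside.

No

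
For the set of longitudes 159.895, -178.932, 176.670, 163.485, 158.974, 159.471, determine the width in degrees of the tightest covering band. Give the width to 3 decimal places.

22.094°

Sort the longitudes: -178.932°, +158.974°, +159.471°, +159.895°, +163.485°, +176.670°.
Eastward gaps between consecutive values (wrapping around): 337.906°, 0.497°, 0.424°, 3.590°, 13.185°, 4.398°.
Largest gap = 337.906° ⇒ minimal covering band is its complement: 360° − 337.906° = 22.094°.
Band runs from +158.974° eastward to -178.932°, crossing the antimeridian.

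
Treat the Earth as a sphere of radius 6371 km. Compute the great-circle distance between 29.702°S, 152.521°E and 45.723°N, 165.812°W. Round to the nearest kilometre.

Δλ = -165.812 − 152.521 = -318.333°; wrapped into (−180°, 180°]: 41.667°.
Δφ = 45.723 − -29.702 = 75.425°.
a = sin²(Δφ/2) + cos φ₁ · cos φ₂ · sin²(Δλ/2) = 0.450880.
c = 2·atan2(√a, √(1−a)) = 1.47240 rad → d = 6371·c ≈ 9380.65 km.

9381 km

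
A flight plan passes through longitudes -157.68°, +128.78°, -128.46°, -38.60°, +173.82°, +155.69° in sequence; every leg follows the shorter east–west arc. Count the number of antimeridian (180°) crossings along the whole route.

3

Leg 1: -157.68° → +128.78°, shortest Δλ = -73.54° (west) — crosses 180°.
Leg 2: +128.78° → -128.46°, shortest Δλ = 102.76° (east) — crosses 180°.
Leg 3: -128.46° → -38.60°, shortest Δλ = 89.86° (east) — does not cross 180°.
Leg 4: -38.60° → +173.82°, shortest Δλ = -147.58° (west) — crosses 180°.
Leg 5: +173.82° → +155.69°, shortest Δλ = -18.13° (west) — does not cross 180°.
Total crossings: 3.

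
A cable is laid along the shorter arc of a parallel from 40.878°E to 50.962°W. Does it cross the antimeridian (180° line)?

Signed shortest Δλ = ((-50.962 − 40.878 + 180) mod 360) − 180 = -91.84°.
Going west by 91.84° from +40.878° reaches -50.962° without touching 180°.

No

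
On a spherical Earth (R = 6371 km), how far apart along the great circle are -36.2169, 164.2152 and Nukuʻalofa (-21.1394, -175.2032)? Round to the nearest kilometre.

2605 km

Δλ = -175.2032 − 164.2152 = -339.4184°; wrapped into (−180°, 180°]: 20.5816°.
Δφ = -21.1394 − -36.2169 = 15.0775°.
a = sin²(Δφ/2) + cos φ₁ · cos φ₂ · sin²(Δλ/2) = 0.041227.
c = 2·atan2(√a, √(1−a)) = 0.40893 rad → d = 6371·c ≈ 2605.32 km.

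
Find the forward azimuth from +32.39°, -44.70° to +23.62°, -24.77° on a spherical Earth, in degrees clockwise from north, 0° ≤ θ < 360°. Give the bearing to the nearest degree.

Δλ = -24.77 − -44.70 = 19.93°.
θ = atan2( sin Δλ · cos φ₂ , cos φ₁ · sin φ₂ − sin φ₁ · cos φ₂ · cos Δλ )
  = atan2(0.31231, -0.12307) = 111.508° → normalised to [0°, 360°): 111.508°.

112°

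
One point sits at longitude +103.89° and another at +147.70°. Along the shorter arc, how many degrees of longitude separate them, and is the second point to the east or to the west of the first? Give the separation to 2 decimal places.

Raw difference: 147.70 − 103.89 = 43.81°.
Normalise into (−180°, 180°]: 43.81° stays 43.81°.
Positive ⇒ the second point lies to the east; separation 43.81°.

43.81° east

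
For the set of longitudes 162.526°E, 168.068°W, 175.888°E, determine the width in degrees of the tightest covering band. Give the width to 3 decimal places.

Sort the longitudes: -168.068°, +162.526°, +175.888°.
Eastward gaps between consecutive values (wrapping around): 330.594°, 13.362°, 16.044°.
Largest gap = 330.594° ⇒ minimal covering band is its complement: 360° − 330.594° = 29.406°.
Band runs from +162.526° eastward to -168.068°, crossing the antimeridian.

29.406°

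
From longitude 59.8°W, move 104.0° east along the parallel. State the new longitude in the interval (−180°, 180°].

Start at -59.8°; shift +104.0° → +44.2°.
+44.2° already lies in (−180°, 180°].

44.2°E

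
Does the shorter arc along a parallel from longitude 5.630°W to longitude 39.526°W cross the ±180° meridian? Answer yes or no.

No

Signed shortest Δλ = ((-39.526 − -5.630 + 180) mod 360) − 180 = -33.896°.
Going west by 33.896° from -5.630° reaches -39.526° without touching 180°.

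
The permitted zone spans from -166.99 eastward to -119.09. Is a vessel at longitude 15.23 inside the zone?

Band width going east from -166.99° to -119.09°: ((-119.09 − -166.99) mod 360) = 47.90°.
Offset of +15.23° east of the west edge: ((15.23 − -166.99) mod 360) = 182.22°.
182.22° > 47.90° ⇒ outside.

No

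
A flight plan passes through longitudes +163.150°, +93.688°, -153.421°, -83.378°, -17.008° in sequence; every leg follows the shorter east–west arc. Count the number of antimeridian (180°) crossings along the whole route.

1

Leg 1: +163.150° → +93.688°, shortest Δλ = -69.462° (west) — does not cross 180°.
Leg 2: +93.688° → -153.421°, shortest Δλ = 112.891° (east) — crosses 180°.
Leg 3: -153.421° → -83.378°, shortest Δλ = 70.043° (east) — does not cross 180°.
Leg 4: -83.378° → -17.008°, shortest Δλ = 66.37° (east) — does not cross 180°.
Total crossings: 1.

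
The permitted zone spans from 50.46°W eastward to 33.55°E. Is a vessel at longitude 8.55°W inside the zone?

Band width going east from -50.46° to +33.55°: ((33.55 − -50.46) mod 360) = 84.01°.
Offset of -8.55° east of the west edge: ((-8.55 − -50.46) mod 360) = 41.91°.
41.91° ≤ 84.01° ⇒ inside.

Yes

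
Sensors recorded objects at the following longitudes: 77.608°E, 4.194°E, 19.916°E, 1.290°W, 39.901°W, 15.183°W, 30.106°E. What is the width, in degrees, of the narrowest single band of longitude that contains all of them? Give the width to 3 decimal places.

Sort the longitudes: -39.901°, -15.183°, -1.290°, +4.194°, +19.916°, +30.106°, +77.608°.
Eastward gaps between consecutive values (wrapping around): 24.718°, 13.893°, 5.484°, 15.722°, 10.190°, 47.502°, 242.491°.
Largest gap = 242.491° ⇒ minimal covering band is its complement: 360° − 242.491° = 117.509°.
Band runs from -39.901° eastward to +77.608°.

117.509°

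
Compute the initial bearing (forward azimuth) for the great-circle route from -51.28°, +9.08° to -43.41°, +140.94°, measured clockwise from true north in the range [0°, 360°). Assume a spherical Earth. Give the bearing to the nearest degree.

146°

Δλ = 140.94 − 9.08 = 131.86°.
θ = atan2( sin Δλ · cos φ₂ , cos φ₁ · sin φ₂ − sin φ₁ · cos φ₂ · cos Δλ )
  = atan2(0.54105, -0.80809) = 146.196° → normalised to [0°, 360°): 146.196°.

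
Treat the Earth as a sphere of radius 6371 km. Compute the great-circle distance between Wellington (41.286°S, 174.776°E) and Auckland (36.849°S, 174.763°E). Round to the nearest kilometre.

493 km

Δλ = 174.763 − 174.776 = -0.013°.
Δφ = -36.849 − -41.286 = 4.437°.
a = sin²(Δφ/2) + cos φ₁ · cos φ₂ · sin²(Δλ/2) = 0.001499.
c = 2·atan2(√a, √(1−a)) = 0.07744 rad → d = 6371·c ≈ 493.37 km.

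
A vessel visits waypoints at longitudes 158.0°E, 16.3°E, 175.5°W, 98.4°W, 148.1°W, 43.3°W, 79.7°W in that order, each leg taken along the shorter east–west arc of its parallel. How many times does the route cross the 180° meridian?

1

Leg 1: +158.0° → +16.3°, shortest Δλ = -141.7° (west) — does not cross 180°.
Leg 2: +16.3° → -175.5°, shortest Δλ = 168.2° (east) — crosses 180°.
Leg 3: -175.5° → -98.4°, shortest Δλ = 77.1° (east) — does not cross 180°.
Leg 4: -98.4° → -148.1°, shortest Δλ = -49.7° (west) — does not cross 180°.
Leg 5: -148.1° → -43.3°, shortest Δλ = 104.8° (east) — does not cross 180°.
Leg 6: -43.3° → -79.7°, shortest Δλ = -36.4° (west) — does not cross 180°.
Total crossings: 1.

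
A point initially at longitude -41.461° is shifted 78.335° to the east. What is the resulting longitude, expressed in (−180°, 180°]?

Start at -41.461°; shift +78.335° → +36.874°.
+36.874° already lies in (−180°, 180°].

+36.874°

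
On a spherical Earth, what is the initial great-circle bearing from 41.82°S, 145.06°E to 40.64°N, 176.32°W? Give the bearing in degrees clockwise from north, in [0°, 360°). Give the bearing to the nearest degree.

28°

Δλ = -176.32 − 145.06 = -321.38°; wrapped into (−180°, 180°]: 38.62°.
θ = atan2( sin Δλ · cos φ₂ , cos φ₁ · sin φ₂ − sin φ₁ · cos φ₂ · cos Δλ )
  = atan2(0.47362, 0.88070) = 28.270° → normalised to [0°, 360°): 28.270°.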